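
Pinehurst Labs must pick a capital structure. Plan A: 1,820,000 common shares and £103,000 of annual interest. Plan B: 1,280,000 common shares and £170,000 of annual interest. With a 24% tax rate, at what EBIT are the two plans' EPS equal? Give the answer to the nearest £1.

£328,815

Set EPS_A = EPS_B: (EBIT − £103,000)(1 − 0.24) ÷ 1,820,000 = (EBIT − £170,000)(1 − 0.24) ÷ 1,280,000.
The (1 − t) factor cancels: (EBIT − 103,000) × 1,280,000 = (EBIT − 170,000) × 1,820,000.
EBIT × (1,820,000 − 1,280,000) = 170,000 × 1,820,000 − 103,000 × 1,280,000 = 177,560,000,000, so EBIT = 177,560,000,000 ÷ 540,000 = 328,814.81.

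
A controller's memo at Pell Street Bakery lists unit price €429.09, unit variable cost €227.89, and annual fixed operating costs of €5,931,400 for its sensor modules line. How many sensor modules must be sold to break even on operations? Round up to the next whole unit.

Unit CM = price − variable cost = €429.09 − €227.89 = €201.20.
Break-even volume = fixed costs ÷ CM per unit = €5,931,400 ÷ €201.20 = 29,480.12, so 29,481 sensor modules.

29,481 sensor modules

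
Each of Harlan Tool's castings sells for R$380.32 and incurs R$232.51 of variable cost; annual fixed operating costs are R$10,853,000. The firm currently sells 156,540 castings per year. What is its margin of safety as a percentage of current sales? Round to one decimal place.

Each unit contributes R$380.32 − R$232.51 = R$147.81. Break-even units = R$10,853,000 ÷ R$147.81 = 73,425.34; break-even revenue = 73,425.34 × R$380.32 = R$27,925,126.58.
Current sales = 156,540 × R$380.32 = R$59,535,292.80.
Margin of safety = (R$59,535,292.80 − R$27,925,126.58) ÷ R$59,535,292.80 = 53.1%.

53.1%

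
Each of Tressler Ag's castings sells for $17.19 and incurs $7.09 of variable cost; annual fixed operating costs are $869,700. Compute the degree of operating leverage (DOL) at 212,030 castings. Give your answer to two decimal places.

1.68

At 212,030 units, contribution = 212,030 × $10.10 = $2,141,503.00.
Subtracting fixed costs: EBIT = $2,141,503.00 − $869,700 = $1,271,803.00.
DOL = contribution ÷ EBIT = $2,141,503.00 ÷ $1,271,803.00 = 1.6838.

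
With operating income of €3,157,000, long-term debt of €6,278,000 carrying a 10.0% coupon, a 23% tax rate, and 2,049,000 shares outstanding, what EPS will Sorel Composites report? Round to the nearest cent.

€0.95

Interest = €627,800.00, so EBT = €3,157,000 − €627,800.00 = €2,529,200.00.
After tax at 23%: net income = €2,529,200.00 × 0.77 = €1,947,484.00.
Per share: €1,947,484.00 / 2,049,000 shares = €0.95.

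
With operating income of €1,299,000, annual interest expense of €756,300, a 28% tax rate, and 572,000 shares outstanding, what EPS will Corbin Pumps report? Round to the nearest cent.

Pre-tax income = €1,299,000 − €756,300.00 = €542,700.00.
After tax at 28%: net income = €542,700.00 × 0.72 = €390,744.00.
EPS = €390,744.00 ÷ 572,000 = €0.68.

€0.68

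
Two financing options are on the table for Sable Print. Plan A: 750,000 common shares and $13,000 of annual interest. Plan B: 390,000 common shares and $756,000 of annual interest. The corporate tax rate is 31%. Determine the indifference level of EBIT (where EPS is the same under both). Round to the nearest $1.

$1,560,917

At indifference, (EBIT − 13,000)(1 − t)/750,000 = (EBIT − 756,000)(1 − t)/390,000.
Cancelling (1 − t) and cross-multiplying: 390,000·(EBIT − 13,000) = 750,000·(EBIT − 756,000).
Solving, EBIT = (756,000·750,000 − 13,000·390,000) / (750,000 − 390,000) = 561,930,000,000 / 360,000 = 1,560,916.67.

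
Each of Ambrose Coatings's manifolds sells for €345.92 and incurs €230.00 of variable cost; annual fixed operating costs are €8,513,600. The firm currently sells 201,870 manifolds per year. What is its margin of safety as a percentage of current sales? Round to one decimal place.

63.6%

Each unit contributes €345.92 − €230.00 = €115.92. Break-even units = €8,513,600 ÷ €115.92 = 73,443.75; break-even revenue = 73,443.75 × €345.92 = €25,405,663.49.
Current sales = 201,870 × €345.92 = €69,830,870.40.
Margin of safety = (€69,830,870.40 − €25,405,663.49) ÷ €69,830,870.40 = 63.6%.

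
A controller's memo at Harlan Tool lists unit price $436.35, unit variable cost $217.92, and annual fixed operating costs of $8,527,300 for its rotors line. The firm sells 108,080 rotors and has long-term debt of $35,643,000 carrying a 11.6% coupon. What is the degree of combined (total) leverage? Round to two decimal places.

2.16

At 108,080 units, contribution = 108,080 × $218.43 = $23,607,914.40.
EBIT = $23,607,914.40 − $8,527,300 = $15,080,614.40. Interest = $4,134,588.00, so EBIT − I = $10,946,026.40.
DCL = contribution ÷ (EBIT − I) = $23,607,914.40 ÷ $10,946,026.40 = 2.1568.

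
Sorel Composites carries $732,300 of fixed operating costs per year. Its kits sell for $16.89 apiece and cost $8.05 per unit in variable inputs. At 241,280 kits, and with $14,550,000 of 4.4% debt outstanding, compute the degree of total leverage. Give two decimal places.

Total contribution margin = 241,280 × $8.84 = $2,132,915.20.
Subtracting fixed costs: EBIT = $2,132,915.20 − $732,300 = $1,400,615.20. Interest = $640,200.00, so EBIT − I = $760,415.20.
DCL = contribution ÷ (EBIT − I) = $2,132,915.20 ÷ $760,415.20 = 2.8049.

2.80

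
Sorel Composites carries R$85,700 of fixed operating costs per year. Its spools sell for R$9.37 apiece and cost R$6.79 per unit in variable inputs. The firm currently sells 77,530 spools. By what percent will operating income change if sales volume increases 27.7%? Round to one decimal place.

Contribution at this volume is 77,530 × R$2.58 = R$200,027.40.
Subtracting fixed costs: EBIT = R$200,027.40 − R$85,700 = R$114,327.40.
DOL = contribution ÷ EBIT = R$200,027.40 ÷ R$114,327.40 = 1.7496.
So EBIT moves 1.7496 × (+27.7%) = +48.5%.

+48.5%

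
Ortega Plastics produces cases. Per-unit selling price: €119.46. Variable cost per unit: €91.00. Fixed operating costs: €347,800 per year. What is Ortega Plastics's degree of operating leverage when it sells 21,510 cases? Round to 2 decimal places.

2.32

At 21,510 units, contribution = 21,510 × €28.46 = €612,174.60.
Subtracting fixed costs: EBIT = €612,174.60 − €347,800 = €264,374.60.
DOL = contribution ÷ EBIT = €612,174.60 ÷ €264,374.60 = 2.3156.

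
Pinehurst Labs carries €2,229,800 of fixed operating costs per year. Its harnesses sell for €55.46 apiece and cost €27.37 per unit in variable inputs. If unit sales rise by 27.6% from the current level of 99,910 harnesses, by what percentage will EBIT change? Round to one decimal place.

+134.3%

At 99,910 units, contribution = 99,910 × €28.09 = €2,806,471.90.
Operating income = contribution − fixed costs = €2,806,471.90 − €2,229,800 = €576,671.90.
Degree of operating leverage = €2,806,471.90 / €576,671.90 = 4.8667.
%ΔEBIT = DOL × %ΔSales = 4.8667 × +27.6% = +134.3%.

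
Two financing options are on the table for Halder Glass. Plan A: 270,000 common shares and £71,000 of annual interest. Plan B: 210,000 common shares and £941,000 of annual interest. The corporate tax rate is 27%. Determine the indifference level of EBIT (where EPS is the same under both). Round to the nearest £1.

At indifference, (EBIT − 71,000)(1 − t)/270,000 = (EBIT − 941,000)(1 − t)/210,000.
Cancelling (1 − t) and cross-multiplying: 210,000·(EBIT − 71,000) = 270,000·(EBIT − 941,000).
Solving, EBIT = (941,000·270,000 − 71,000·210,000) / (270,000 − 210,000) = 239,160,000,000 / 60,000 = 3,986,000.00.

£3,986,000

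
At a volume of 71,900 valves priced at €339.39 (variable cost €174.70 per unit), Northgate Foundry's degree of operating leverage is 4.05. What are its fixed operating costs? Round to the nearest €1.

Contribution at this volume is 71,900 × €164.69 = €11,841,211.00.
DOL = contribution / EBIT, so EBIT = €11,841,211.00 / 4.05 = €2,923,755.80.
Fixed costs = CM − EBIT = €11,841,211.00 − €2,923,755.80 = €8,917,455.

€8,917,455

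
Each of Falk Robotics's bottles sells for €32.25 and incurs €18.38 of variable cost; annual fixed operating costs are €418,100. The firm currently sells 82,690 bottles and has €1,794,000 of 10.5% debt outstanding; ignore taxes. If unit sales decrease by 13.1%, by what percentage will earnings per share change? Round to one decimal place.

Total contribution margin = 82,690 × €13.87 = €1,146,910.30.
Operating income = contribution − fixed costs = €1,146,910.30 − €418,100 = €728,810.30.
Interest = €188,370.00, so EBIT − I = €540,440.30.
DCL = total CM / (EBIT − I) = €1,146,910.30 / €540,440.30 = 2.1222.
EPS therefore changes by 2.1222 × (-13.1%) = -27.8%.

-27.8%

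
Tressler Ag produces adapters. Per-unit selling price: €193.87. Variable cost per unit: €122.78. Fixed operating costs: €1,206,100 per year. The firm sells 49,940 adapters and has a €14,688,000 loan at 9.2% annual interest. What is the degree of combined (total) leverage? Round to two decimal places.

3.58

Total contribution margin = 49,940 × €71.09 = €3,550,234.60.
EBIT = €3,550,234.60 − €1,206,100 = €2,344,134.60. Interest = €1,351,296.00.
DOL = €3,550,234.60 ÷ €2,344,134.60 = 1.5145; DFL = €2,344,134.60 ÷ €992,838.60 = 2.3610.
Combined leverage = 1.5145 × 2.3610 = 3.5757.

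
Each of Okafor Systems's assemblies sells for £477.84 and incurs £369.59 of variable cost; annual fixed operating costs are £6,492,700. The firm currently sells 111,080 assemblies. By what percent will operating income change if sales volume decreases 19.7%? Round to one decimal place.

Contribution at this volume is 111,080 × £108.25 = £12,024,410.00.
Operating income = contribution − fixed costs = £12,024,410.00 − £6,492,700 = £5,531,710.00.
So DOL = total CM / EBIT = £12,024,410.00 / £5,531,710.00 = 2.1737.
So EBIT moves 2.1737 × (-19.7%) = -42.8%.

-42.8%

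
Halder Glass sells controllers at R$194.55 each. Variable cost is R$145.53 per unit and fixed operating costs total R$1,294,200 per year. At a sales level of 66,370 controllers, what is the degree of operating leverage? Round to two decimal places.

1.66

At 66,370 units, contribution = 66,370 × R$49.02 = R$3,253,457.40.
Subtracting fixed costs: EBIT = R$3,253,457.40 − R$1,294,200 = R$1,959,257.40.
So DOL = total CM / EBIT = R$3,253,457.40 / R$1,959,257.40 = 1.6606.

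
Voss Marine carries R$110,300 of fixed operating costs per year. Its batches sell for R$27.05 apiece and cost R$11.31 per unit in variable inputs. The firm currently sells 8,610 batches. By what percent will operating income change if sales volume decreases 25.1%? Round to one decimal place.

-134.9%

Total contribution margin = 8,610 × R$15.74 = R$135,521.40.
EBIT = R$135,521.40 − R$110,300 = R$25,221.40.
So DOL = total CM / EBIT = R$135,521.40 / R$25,221.40 = 5.3733.
%ΔEBIT = DOL × %ΔSales = 5.3733 × -25.1% = -134.9%.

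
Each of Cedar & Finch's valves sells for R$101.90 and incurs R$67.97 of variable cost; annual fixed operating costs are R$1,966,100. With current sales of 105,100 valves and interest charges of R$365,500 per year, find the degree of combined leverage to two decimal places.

At 105,100 units, contribution = 105,100 × R$33.93 = R$3,566,043.00.
Subtracting fixed costs: EBIT = R$3,566,043.00 − R$1,966,100 = R$1,599,943.00. Interest = R$365,500.00, so EBIT − I = R$1,234,443.00.
Degree of total leverage = total CM / (EBIT − interest) = R$3,566,043.00 / R$1,234,443.00 = 2.8888.

2.89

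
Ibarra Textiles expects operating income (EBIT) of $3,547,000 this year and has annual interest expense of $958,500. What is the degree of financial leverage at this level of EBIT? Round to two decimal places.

Annual interest charges come to $958,500.00.
Degree of financial leverage = EBIT / (EBIT − interest) = $3,547,000 / $2,588,500.00 = 1.3703.

1.37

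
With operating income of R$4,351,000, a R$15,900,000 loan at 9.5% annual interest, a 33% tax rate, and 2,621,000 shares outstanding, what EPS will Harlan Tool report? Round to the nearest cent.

R$0.73

Interest = R$1,510,500.00, so EBT = R$4,351,000 − R$1,510,500.00 = R$2,840,500.00.
After tax at 33%: net income = R$2,840,500.00 × 0.67 = R$1,903,135.00.
EPS = R$1,903,135.00 ÷ 2,621,000 = R$0.73.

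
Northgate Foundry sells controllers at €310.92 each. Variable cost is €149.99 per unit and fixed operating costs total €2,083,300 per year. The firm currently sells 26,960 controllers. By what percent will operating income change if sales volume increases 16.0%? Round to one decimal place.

At 26,960 units, contribution = 26,960 × €160.93 = €4,338,672.80.
EBIT = €4,338,672.80 − €2,083,300 = €2,255,372.80.
So DOL = total CM / EBIT = €4,338,672.80 / €2,255,372.80 = 1.9237.
%ΔEBIT = DOL × %ΔSales = 1.9237 × +16.0% = +30.8%.

+30.8%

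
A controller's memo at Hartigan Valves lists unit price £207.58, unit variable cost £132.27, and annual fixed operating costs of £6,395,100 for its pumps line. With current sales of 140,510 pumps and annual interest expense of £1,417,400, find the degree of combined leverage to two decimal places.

Contribution at this volume is 140,510 × £75.31 = £10,581,808.10.
Operating income = contribution − fixed costs = £10,581,808.10 − £6,395,100 = £4,186,708.10. Interest = £1,417,400.00, so EBIT − I = £2,769,308.10.
DCL = contribution ÷ (EBIT − I) = £10,581,808.10 ÷ £2,769,308.10 = 3.8211.

3.82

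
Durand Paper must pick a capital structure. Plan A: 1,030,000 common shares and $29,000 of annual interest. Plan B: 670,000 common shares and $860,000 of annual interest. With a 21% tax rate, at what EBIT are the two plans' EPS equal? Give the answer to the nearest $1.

At indifference, (EBIT − 29,000)(1 − t)/1,030,000 = (EBIT − 860,000)(1 − t)/670,000.
The (1 − t) factor cancels: (EBIT − 29,000) × 670,000 = (EBIT − 860,000) × 1,030,000.
Solving, EBIT = (860,000·1,030,000 − 29,000·670,000) / (1,030,000 − 670,000) = 866,370,000,000 / 360,000 = 2,406,583.33.

$2,406,583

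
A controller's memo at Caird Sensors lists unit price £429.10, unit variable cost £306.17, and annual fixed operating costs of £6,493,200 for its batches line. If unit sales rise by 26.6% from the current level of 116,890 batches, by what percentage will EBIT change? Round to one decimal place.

Total contribution margin = 116,890 × £122.93 = £14,369,287.70.
Operating income = contribution − fixed costs = £14,369,287.70 − £6,493,200 = £7,876,087.70.
Degree of operating leverage = £14,369,287.70 / £7,876,087.70 = 1.8244.
%ΔEBIT = DOL × %ΔSales = 1.8244 × +26.6% = +48.5%.

+48.5%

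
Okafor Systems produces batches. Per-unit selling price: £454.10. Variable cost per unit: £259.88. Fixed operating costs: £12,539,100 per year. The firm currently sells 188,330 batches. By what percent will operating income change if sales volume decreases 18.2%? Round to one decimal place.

-27.7%

Total contribution margin = 188,330 × £194.22 = £36,577,452.60.
EBIT = £36,577,452.60 − £12,539,100 = £24,038,352.60.
So DOL = total CM / EBIT = £36,577,452.60 / £24,038,352.60 = 1.5216.
Operating income changes by 1.5216 × -18.2% = -27.7%.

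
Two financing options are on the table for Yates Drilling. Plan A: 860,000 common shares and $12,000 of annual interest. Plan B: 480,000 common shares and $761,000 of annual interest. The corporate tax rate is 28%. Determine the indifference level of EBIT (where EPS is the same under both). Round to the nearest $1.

Set EPS_A = EPS_B: (EBIT − $12,000)(1 − 0.28) ÷ 860,000 = (EBIT − $761,000)(1 − 0.28) ÷ 480,000.
The (1 − t) factor cancels: (EBIT − 12,000) × 480,000 = (EBIT − 761,000) × 860,000.
EBIT × (860,000 − 480,000) = 761,000 × 860,000 − 12,000 × 480,000 = 648,700,000,000, so EBIT = 648,700,000,000 ÷ 380,000 = 1,707,105.26.

$1,707,105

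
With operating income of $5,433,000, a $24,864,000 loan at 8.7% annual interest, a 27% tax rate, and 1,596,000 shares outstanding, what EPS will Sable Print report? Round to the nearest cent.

$1.50

Interest = $2,163,168.00, so EBT = $5,433,000 − $2,163,168.00 = $3,269,832.00.
Net income = $3,269,832.00 × (1 − 0.27) = $2,386,977.36.
Per share: $2,386,977.36 / 1,596,000 shares = $1.50.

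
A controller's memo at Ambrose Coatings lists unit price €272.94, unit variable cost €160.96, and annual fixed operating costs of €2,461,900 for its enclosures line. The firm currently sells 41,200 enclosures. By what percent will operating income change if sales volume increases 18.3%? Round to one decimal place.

+39.2%

Contribution at this volume is 41,200 × €111.98 = €4,613,576.00.
EBIT = €4,613,576.00 − €2,461,900 = €2,151,676.00.
DOL = contribution ÷ EBIT = €4,613,576.00 ÷ €2,151,676.00 = 2.1442.
So EBIT moves 2.1442 × (+18.3%) = +39.2%.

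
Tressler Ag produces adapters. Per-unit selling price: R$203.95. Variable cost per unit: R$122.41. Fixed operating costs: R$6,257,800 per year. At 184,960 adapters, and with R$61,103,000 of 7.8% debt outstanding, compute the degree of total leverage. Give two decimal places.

3.72

At 184,960 units, contribution = 184,960 × R$81.54 = R$15,081,638.40.
EBIT = R$15,081,638.40 − R$6,257,800 = R$8,823,838.40. Interest = R$4,766,034.00.
DOL = R$15,081,638.40 ÷ R$8,823,838.40 = 1.7092; DFL = R$8,823,838.40 ÷ R$4,057,804.40 = 2.1745.
Combined leverage = 1.7092 × 2.1745 = 3.7167.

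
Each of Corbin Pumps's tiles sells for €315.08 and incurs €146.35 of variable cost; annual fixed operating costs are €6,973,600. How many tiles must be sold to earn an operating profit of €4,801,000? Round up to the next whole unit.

69,784 tiles

Contribution margin per unit = €315.08 − €146.35 = €168.73.
Units = (FC + target) / CM = (€6,973,600 + €4,801,000) / €168.73 = 69,783.68, so 69,784 tiles.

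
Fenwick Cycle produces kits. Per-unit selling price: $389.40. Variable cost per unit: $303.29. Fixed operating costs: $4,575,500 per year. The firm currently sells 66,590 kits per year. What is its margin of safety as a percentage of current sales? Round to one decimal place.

Contribution margin per unit = $389.40 − $303.29 = $86.11. Break-even units = $4,575,500 ÷ $86.11 = 53,135.52; break-even revenue = 53,135.52 × $389.40 = $20,690,973.17.
Current sales = 66,590 × $389.40 = $25,930,146.00.
Margin of safety = ($25,930,146.00 − $20,690,973.17) ÷ $25,930,146.00 = 20.2%.

20.2%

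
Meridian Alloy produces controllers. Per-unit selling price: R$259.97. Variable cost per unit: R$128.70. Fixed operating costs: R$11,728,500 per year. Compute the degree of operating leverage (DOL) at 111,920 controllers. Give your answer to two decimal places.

At 111,920 units, contribution = 111,920 × R$131.27 = R$14,691,738.40.
EBIT = R$14,691,738.40 − R$11,728,500 = R$2,963,238.40.
Degree of operating leverage = R$14,691,738.40 / R$2,963,238.40 = 4.9580.

4.96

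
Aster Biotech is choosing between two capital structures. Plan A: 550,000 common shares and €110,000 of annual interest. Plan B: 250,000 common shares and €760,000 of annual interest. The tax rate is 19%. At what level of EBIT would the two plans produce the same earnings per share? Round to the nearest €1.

At indifference, (EBIT − 110,000)(1 − t)/550,000 = (EBIT − 760,000)(1 − t)/250,000.
The (1 − t) factor cancels: (EBIT − 110,000) × 250,000 = (EBIT − 760,000) × 550,000.
EBIT × (550,000 − 250,000) = 760,000 × 550,000 − 110,000 × 250,000 = 390,500,000,000, so EBIT = 390,500,000,000 ÷ 300,000 = 1,301,666.67.

€1,301,667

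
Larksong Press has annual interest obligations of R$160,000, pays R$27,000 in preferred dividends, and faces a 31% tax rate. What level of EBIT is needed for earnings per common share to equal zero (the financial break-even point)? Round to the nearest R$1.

R$199,130

Grossing the preferred dividend up to pre-tax terms: R$27,000 / (1 − 0.31) = R$39,130.43.
EPS = 0 when EBIT covers interest plus the pre-tax preferred burden: R$160,000 + R$39,130.43 = R$199,130.43.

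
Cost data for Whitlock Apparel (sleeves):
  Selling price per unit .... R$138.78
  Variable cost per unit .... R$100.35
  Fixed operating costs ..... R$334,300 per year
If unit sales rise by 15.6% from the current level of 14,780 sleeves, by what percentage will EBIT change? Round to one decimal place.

+37.9%

Contribution at this volume is 14,780 × R$38.43 = R$567,995.40.
EBIT = R$567,995.40 − R$334,300 = R$233,695.40.
Degree of operating leverage = R$567,995.40 / R$233,695.40 = 2.4305.
%ΔEBIT = DOL × %ΔSales = 2.4305 × +15.6% = +37.9%.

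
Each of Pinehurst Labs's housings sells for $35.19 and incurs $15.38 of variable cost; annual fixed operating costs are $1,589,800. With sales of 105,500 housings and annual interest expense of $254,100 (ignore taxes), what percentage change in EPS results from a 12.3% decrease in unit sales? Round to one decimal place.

-104.5%

Contribution at this volume is 105,500 × $19.81 = $2,089,955.00.
Operating income = contribution − fixed costs = $2,089,955.00 − $1,589,800 = $500,155.00.
Interest = $254,100.00, so EBIT − I = $246,055.00.
DCL = total CM / (EBIT − I) = $2,089,955.00 / $246,055.00 = 8.4939.
%ΔEPS = DCL × %ΔSales = 8.4939 × -12.3% = -104.5%.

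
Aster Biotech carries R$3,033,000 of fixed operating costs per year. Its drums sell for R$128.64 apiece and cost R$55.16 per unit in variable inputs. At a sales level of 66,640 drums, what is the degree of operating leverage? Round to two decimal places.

2.63

At 66,640 units, contribution = 66,640 × R$73.48 = R$4,896,707.20.
EBIT = R$4,896,707.20 − R$3,033,000 = R$1,863,707.20.
So DOL = total CM / EBIT = R$4,896,707.20 / R$1,863,707.20 = 2.6274.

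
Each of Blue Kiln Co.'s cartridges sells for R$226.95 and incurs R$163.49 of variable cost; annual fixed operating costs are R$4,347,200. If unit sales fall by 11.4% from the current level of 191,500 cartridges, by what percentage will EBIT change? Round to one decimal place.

Contribution at this volume is 191,500 × R$63.46 = R$12,152,590.00.
Subtracting fixed costs: EBIT = R$12,152,590.00 − R$4,347,200 = R$7,805,390.00.
So DOL = total CM / EBIT = R$12,152,590.00 / R$7,805,390.00 = 1.5569.
%ΔEBIT = DOL × %ΔSales = 1.5569 × -11.4% = -17.7%.

-17.7%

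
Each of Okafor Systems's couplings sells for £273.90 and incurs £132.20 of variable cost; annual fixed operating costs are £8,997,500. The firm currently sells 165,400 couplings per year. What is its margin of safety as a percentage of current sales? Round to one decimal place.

Each unit contributes £273.90 − £132.20 = £141.70. Break-even units = £8,997,500 ÷ £141.70 = 63,496.82; break-even revenue = 63,496.82 × £273.90 = £17,391,780.17.
Current sales = 165,400 × £273.90 = £45,303,060.00.
Margin of safety = (£45,303,060.00 − £17,391,780.17) ÷ £45,303,060.00 = 61.6%.

61.6%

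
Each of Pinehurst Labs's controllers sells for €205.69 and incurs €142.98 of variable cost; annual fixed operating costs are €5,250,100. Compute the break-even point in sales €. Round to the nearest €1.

€17,220,428

Contribution margin per unit = €205.69 − €142.98 = €62.71, a CM ratio of €62.71 ÷ €205.69 = 0.3049.
Break-even revenue = fixed costs × price ÷ CM = €5,250,100 × €205.69 ÷ €62.71 = €17,220,428.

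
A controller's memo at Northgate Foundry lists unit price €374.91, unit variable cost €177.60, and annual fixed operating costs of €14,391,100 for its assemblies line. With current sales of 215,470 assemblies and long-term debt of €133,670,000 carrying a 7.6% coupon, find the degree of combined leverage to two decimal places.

2.37

Total contribution margin = 215,470 × €197.31 = €42,514,385.70.
Subtracting fixed costs: EBIT = €42,514,385.70 − €14,391,100 = €28,123,285.70. Interest = €10,158,920.00, so EBIT − I = €17,964,365.70.
DCL = contribution ÷ (EBIT − I) = €42,514,385.70 ÷ €17,964,365.70 = 2.3666.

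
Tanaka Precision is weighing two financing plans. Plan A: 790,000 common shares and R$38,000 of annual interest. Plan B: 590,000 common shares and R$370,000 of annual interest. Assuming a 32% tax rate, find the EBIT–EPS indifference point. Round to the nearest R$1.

Set EPS_A = EPS_B: (EBIT − R$38,000)(1 − 0.32) ÷ 790,000 = (EBIT − R$370,000)(1 − 0.32) ÷ 590,000.
The (1 − t) factor cancels: (EBIT − 38,000) × 590,000 = (EBIT − 370,000) × 790,000.
EBIT × (790,000 − 590,000) = 370,000 × 790,000 − 38,000 × 590,000 = 269,880,000,000, so EBIT = 269,880,000,000 ÷ 200,000 = 1,349,400.00.

R$1,349,400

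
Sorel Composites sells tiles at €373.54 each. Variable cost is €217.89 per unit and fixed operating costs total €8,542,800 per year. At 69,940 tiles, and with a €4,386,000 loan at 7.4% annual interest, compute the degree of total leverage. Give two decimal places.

5.39

Contribution at this volume is 69,940 × €155.65 = €10,886,161.00.
Operating income = contribution − fixed costs = €10,886,161.00 − €8,542,800 = €2,343,361.00. Interest = €324,564.00, so EBIT − I = €2,018,797.00.
Degree of total leverage = total CM / (EBIT − interest) = €10,886,161.00 / €2,018,797.00 = 5.3924.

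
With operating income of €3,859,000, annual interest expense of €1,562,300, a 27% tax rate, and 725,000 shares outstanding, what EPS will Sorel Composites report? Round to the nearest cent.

€2.31

Pre-tax income = €3,859,000 − €1,562,300.00 = €2,296,700.00.
After tax at 27%: net income = €2,296,700.00 × 0.73 = €1,676,591.00.
EPS = €1,676,591.00 ÷ 725,000 = €2.31.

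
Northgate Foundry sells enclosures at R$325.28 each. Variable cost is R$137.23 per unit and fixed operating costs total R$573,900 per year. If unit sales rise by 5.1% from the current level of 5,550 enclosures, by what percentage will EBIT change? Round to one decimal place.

+11.3%

At 5,550 units, contribution = 5,550 × R$188.05 = R$1,043,677.50.
Subtracting fixed costs: EBIT = R$1,043,677.50 − R$573,900 = R$469,777.50.
Degree of operating leverage = R$1,043,677.50 / R$469,777.50 = 2.2216.
%ΔEBIT = DOL × %ΔSales = 2.2216 × +5.1% = +11.3%.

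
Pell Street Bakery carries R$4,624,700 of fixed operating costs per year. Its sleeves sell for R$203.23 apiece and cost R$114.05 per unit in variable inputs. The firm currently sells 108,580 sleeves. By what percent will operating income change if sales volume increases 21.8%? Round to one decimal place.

+41.7%

Contribution at this volume is 108,580 × R$89.18 = R$9,683,164.40.
Subtracting fixed costs: EBIT = R$9,683,164.40 − R$4,624,700 = R$5,058,464.40.
So DOL = total CM / EBIT = R$9,683,164.40 / R$5,058,464.40 = 1.9142.
So EBIT moves 1.9142 × (+21.8%) = +41.7%.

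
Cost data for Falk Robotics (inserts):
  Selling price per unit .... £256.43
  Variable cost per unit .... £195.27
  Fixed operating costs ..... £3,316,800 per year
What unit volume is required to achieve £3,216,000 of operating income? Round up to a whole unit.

106,815 inserts

Each unit contributes £256.43 − £195.27 = £61.16.
Units = (FC + target) / CM = (£3,316,800 + £3,216,000) / £61.16 = 106,814.91, so 106,815 inserts.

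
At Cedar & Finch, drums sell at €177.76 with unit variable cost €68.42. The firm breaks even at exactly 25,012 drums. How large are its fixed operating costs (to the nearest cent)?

€2,734,812.08

Each unit contributes €177.76 − €68.42 = €109.34.
Since BE = FC / CM, FC = 25,012 × €109.34 = €2,734,812.08.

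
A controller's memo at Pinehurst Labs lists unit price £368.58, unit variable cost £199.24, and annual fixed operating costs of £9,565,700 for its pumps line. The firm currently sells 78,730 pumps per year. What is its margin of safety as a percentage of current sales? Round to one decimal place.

Contribution margin per unit = £368.58 − £199.24 = £169.34. Break-even units = £9,565,700 ÷ £169.34 = 56,488.13; break-even revenue = 56,488.13 × £368.58 = £20,820,395.10.
Current sales = 78,730 × £368.58 = £29,018,303.40.
Margin of safety = (£29,018,303.40 − £20,820,395.10) ÷ £29,018,303.40 = 28.3%.

28.3%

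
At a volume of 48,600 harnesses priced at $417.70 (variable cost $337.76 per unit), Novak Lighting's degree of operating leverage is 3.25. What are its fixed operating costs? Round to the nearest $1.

Contribution at this volume is 48,600 × $79.94 = $3,885,084.00.
Since DOL = CM ÷ EBIT, EBIT = $3,885,084.00 ÷ 3.25 = $1,195,410.46.
Fixed costs = CM − EBIT = $3,885,084.00 − $1,195,410.46 = $2,689,674.

$2,689,674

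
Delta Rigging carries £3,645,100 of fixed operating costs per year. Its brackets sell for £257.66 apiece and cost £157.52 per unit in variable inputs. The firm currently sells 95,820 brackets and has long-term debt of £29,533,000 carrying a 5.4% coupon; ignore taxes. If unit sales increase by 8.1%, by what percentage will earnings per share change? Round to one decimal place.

+17.8%

At 95,820 units, contribution = 95,820 × £100.14 = £9,595,414.80.
Operating income = contribution − fixed costs = £9,595,414.80 − £3,645,100 = £5,950,314.80.
Interest = £1,594,782.00, so EBIT − I = £4,355,532.80.
Degree of combined leverage = contribution ÷ (EBIT − I) = £9,595,414.80 ÷ £4,355,532.80 = 2.2030.
EPS therefore changes by 2.2030 × (+8.1%) = +17.8%.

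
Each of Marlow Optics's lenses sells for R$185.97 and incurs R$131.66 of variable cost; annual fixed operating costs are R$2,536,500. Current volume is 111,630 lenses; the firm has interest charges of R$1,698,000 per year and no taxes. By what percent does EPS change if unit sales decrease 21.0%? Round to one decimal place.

-69.6%

Contribution at this volume is 111,630 × R$54.31 = R$6,062,625.30.
Operating income = contribution − fixed costs = R$6,062,625.30 − R$2,536,500 = R$3,526,125.30.
After interest of R$1,698,000.00, pre-tax earnings = R$1,828,125.30.
Degree of combined leverage = contribution ÷ (EBIT − I) = R$6,062,625.30 ÷ R$1,828,125.30 = 3.3163.
EPS therefore changes by 3.3163 × (-21.0%) = -69.6%.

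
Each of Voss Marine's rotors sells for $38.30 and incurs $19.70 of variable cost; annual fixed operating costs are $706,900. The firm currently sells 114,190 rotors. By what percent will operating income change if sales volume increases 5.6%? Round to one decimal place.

Contribution at this volume is 114,190 × $18.60 = $2,123,934.00.
Operating income = contribution − fixed costs = $2,123,934.00 − $706,900 = $1,417,034.00.
Degree of operating leverage = $2,123,934.00 / $1,417,034.00 = 1.4989.
Operating income changes by 1.4989 × +5.6% = +8.4%.

+8.4%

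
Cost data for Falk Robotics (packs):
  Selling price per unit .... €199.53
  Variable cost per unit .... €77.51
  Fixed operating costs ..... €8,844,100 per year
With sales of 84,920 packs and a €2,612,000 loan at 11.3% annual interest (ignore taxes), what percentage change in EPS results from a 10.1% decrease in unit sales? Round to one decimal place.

At 84,920 units, contribution = 84,920 × €122.02 = €10,361,938.40.
Operating income = contribution − fixed costs = €10,361,938.40 − €8,844,100 = €1,517,838.40.
After interest of €295,156.00, pre-tax earnings = €1,222,682.40.
Degree of combined leverage = contribution ÷ (EBIT − I) = €10,361,938.40 ÷ €1,222,682.40 = 8.4748.
EPS therefore changes by 8.4748 × (-10.1%) = -85.6%.

-85.6%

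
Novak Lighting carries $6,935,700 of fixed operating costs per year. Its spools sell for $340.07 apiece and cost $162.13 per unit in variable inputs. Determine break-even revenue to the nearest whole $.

$13,255,162

CM per unit = $340.07 − $162.13 = $177.94; CM ratio = $177.94 / $340.07 = 0.5232.
Break-even sales = FC ÷ CM ratio = $6,935,700 × $340.07 / $177.94 = $13,255,162.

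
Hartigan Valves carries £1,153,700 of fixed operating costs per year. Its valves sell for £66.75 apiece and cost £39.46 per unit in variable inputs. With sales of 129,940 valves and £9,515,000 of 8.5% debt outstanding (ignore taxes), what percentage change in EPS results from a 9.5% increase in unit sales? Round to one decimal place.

At 129,940 units, contribution = 129,940 × £27.29 = £3,546,062.60.
Subtracting fixed costs: EBIT = £3,546,062.60 − £1,153,700 = £2,392,362.60.
Interest = £808,775.00, so EBIT − I = £1,583,587.60.
DCL = total CM / (EBIT − I) = £3,546,062.60 / £1,583,587.60 = 2.2393.
EPS therefore changes by 2.2393 × (+9.5%) = +21.3%.

+21.3%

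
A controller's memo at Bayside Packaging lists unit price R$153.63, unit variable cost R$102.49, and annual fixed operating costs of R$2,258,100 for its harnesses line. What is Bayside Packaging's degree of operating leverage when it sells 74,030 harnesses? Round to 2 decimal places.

At 74,030 units, contribution = 74,030 × R$51.14 = R$3,785,894.20.
EBIT = R$3,785,894.20 − R$2,258,100 = R$1,527,794.20.
DOL = contribution ÷ EBIT = R$3,785,894.20 ÷ R$1,527,794.20 = 2.4780.

2.48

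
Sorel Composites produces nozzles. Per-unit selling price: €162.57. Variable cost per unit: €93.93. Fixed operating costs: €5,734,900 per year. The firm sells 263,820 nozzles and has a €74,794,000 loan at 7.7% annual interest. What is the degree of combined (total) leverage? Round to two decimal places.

Contribution at this volume is 263,820 × €68.64 = €18,108,604.80.
Subtracting fixed costs: EBIT = €18,108,604.80 − €5,734,900 = €12,373,704.80. Interest = €5,759,138.00, so EBIT − I = €6,614,566.80.
Degree of total leverage = total CM / (EBIT − interest) = €18,108,604.80 / €6,614,566.80 = 2.7377.

2.74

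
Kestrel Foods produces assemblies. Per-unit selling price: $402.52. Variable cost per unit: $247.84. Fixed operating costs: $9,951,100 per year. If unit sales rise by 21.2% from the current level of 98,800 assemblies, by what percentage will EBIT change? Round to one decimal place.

+60.8%

Total contribution margin = 98,800 × $154.68 = $15,282,384.00.
Operating income = contribution − fixed costs = $15,282,384.00 − $9,951,100 = $5,331,284.00.
Degree of operating leverage = $15,282,384.00 / $5,331,284.00 = 2.8665.
Operating income changes by 2.8665 × +21.2% = +60.8%.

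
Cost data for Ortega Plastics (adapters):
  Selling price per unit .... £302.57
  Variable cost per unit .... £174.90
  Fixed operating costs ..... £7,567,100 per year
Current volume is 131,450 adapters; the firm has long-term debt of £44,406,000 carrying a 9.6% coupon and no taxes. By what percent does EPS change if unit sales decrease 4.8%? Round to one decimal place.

-16.3%

Contribution at this volume is 131,450 × £127.67 = £16,782,221.50.
EBIT = £16,782,221.50 − £7,567,100 = £9,215,121.50.
Interest = £4,262,976.00, so EBIT − I = £4,952,145.50.
Degree of combined leverage = contribution ÷ (EBIT − I) = £16,782,221.50 ÷ £4,952,145.50 = 3.3889.
%ΔEPS = DCL × %ΔSales = 3.3889 × -4.8% = -16.3%.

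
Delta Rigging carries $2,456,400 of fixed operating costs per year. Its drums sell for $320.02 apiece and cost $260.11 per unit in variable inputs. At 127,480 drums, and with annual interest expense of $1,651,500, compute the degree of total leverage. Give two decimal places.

2.16

At 127,480 units, contribution = 127,480 × $59.91 = $7,637,326.80.
Subtracting fixed costs: EBIT = $7,637,326.80 − $2,456,400 = $5,180,926.80. Interest = $1,651,500.00, so EBIT − I = $3,529,426.80.
DCL = contribution ÷ (EBIT − I) = $7,637,326.80 ÷ $3,529,426.80 = 2.1639.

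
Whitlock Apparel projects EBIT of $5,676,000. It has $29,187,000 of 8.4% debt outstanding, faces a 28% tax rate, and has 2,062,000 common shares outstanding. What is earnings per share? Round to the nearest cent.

Pre-tax income = $5,676,000 − $2,451,708.00 = $3,224,292.00.
After tax at 28%: net income = $3,224,292.00 × 0.72 = $2,321,490.24.
EPS = $2,321,490.24 ÷ 2,062,000 = $1.13.

$1.13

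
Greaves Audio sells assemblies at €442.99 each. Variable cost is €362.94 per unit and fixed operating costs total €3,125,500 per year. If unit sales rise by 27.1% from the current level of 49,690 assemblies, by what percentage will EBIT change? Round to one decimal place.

+126.5%

Total contribution margin = 49,690 × €80.05 = €3,977,684.50.
Subtracting fixed costs: EBIT = €3,977,684.50 − €3,125,500 = €852,184.50.
Degree of operating leverage = €3,977,684.50 / €852,184.50 = 4.6676.
Operating income changes by 4.6676 × +27.1% = +126.5%.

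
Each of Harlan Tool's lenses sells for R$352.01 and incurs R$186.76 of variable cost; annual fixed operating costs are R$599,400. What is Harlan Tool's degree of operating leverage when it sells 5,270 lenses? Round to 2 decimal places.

At 5,270 units, contribution = 5,270 × R$165.25 = R$870,867.50.
EBIT = R$870,867.50 − R$599,400 = R$271,467.50.
So DOL = total CM / EBIT = R$870,867.50 / R$271,467.50 = 3.2080.

3.21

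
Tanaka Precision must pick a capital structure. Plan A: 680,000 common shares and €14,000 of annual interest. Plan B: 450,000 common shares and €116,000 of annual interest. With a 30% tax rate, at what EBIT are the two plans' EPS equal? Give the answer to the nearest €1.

€315,565

Set EPS_A = EPS_B: (EBIT − €14,000)(1 − 0.30) ÷ 680,000 = (EBIT − €116,000)(1 − 0.30) ÷ 450,000.
Cancelling (1 − t) and cross-multiplying: 450,000·(EBIT − 14,000) = 680,000·(EBIT − 116,000).
EBIT × (680,000 − 450,000) = 116,000 × 680,000 − 14,000 × 450,000 = 72,580,000,000, so EBIT = 72,580,000,000 ÷ 230,000 = 315,565.22.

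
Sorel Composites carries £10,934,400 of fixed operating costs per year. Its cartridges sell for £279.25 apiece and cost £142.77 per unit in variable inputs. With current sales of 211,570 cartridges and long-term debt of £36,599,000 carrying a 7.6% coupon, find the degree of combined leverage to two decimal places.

1.90

Total contribution margin = 211,570 × £136.48 = £28,875,073.60.
Subtracting fixed costs: EBIT = £28,875,073.60 − £10,934,400 = £17,940,673.60. Interest = £2,781,524.00.
DOL = £28,875,073.60 ÷ £17,940,673.60 = 1.6095; DFL = £17,940,673.60 ÷ £15,159,149.60 = 1.1835.
Combined leverage = 1.6095 × 1.1835 = 1.9048.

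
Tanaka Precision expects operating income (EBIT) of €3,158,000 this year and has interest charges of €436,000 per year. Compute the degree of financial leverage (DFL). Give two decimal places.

Interest = €436,000.00.
DFL = EBIT ÷ (EBIT − I) = €3,158,000 ÷ (€3,158,000 − €436,000.00) = €3,158,000 ÷ €2,722,000.00 = 1.1602.

1.16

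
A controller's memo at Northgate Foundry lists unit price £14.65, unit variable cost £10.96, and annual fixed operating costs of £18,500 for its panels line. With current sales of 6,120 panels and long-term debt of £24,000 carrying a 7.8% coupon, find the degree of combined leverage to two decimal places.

10.21

At 6,120 units, contribution = 6,120 × £3.69 = £22,582.80.
Operating income = contribution − fixed costs = £22,582.80 − £18,500 = £4,082.80. Interest = £1,872.00, so EBIT − I = £2,210.80.
Degree of total leverage = total CM / (EBIT − interest) = £22,582.80 / £2,210.80 = 10.2148.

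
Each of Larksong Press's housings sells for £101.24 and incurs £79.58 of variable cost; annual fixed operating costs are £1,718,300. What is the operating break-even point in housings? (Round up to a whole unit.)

79,331 housings

Each unit contributes £101.24 − £79.58 = £21.66.
Break-even Q = £1,718,300 / £21.66 = 79,330.56 → 79,331 housings.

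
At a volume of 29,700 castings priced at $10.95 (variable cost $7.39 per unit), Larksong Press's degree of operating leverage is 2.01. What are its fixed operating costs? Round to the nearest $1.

Total contribution margin = 29,700 × $3.56 = $105,732.00.
DOL = contribution / EBIT, so EBIT = $105,732.00 / 2.01 = $52,602.99.
Fixed costs = CM − EBIT = $105,732.00 − $52,602.99 = $53,129.

$53,129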